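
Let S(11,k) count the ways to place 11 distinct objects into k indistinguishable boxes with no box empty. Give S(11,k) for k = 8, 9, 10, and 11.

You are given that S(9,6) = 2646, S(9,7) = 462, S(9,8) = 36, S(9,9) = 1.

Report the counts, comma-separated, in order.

r10: T_10,7=7×462+2646=5880; T_10,8=8×36+462=750; T_10,9=9×1+36=45; T_10,10=10×0+1=1
r11: T_11,8=8×750+5880=11880; T_11,9=9×45+750=1155; T_11,10=10×1+45=55; T_11,11=11×0+1=1
Read S(11,8) = 11880, S(11,9) = 1155, S(11,10) = 55, S(11,11) = 1.

11880, 1155, 55, 1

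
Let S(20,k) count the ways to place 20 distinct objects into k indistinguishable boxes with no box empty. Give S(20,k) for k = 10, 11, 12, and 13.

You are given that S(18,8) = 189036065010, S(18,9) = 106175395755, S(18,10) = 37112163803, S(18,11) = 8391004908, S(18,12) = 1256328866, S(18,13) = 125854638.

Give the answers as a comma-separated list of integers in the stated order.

5917584964655, 1900842429486, 411016633391, 61068660380

@19  (19,9):106175395755·9+189036065010→1144614626805, (19,10):37112163803·10+106175395755→477297033785, (19,11):8391004908·11+37112163803→129413217791, (19,12):1256328866·12+8391004908→23466951300, (19,13):125854638·13+1256328866→2892439160
@20  (20,10):477297033785·10+1144614626805→5917584964655, (20,11):129413217791·11+477297033785→1900842429486, (20,12):23466951300·12+129413217791→411016633391, (20,13):2892439160·13+23466951300→61068660380
Read S(20,10) = 5917584964655, S(20,11) = 1900842429486, S(20,12) = 411016633391, S(20,13) = 61068660380.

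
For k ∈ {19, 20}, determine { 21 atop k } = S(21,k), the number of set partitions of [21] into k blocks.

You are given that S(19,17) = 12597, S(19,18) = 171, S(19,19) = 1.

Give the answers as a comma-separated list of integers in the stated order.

19285, 210

row 20: T[20][18]=18·171+12597=15675  T[20][19]=19·1+171=190  T[20][20]=20·0+1=1
row 21: T[21][19]=19·190+15675=19285  T[21][20]=20·1+190=210
Read S(21,19) = 19285, S(21,20) = 210.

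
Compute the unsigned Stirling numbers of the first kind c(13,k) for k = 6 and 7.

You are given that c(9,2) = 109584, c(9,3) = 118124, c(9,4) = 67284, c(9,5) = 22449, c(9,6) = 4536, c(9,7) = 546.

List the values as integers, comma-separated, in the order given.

206070150, 44990231

[10] T[10,3]:9*118124+109584=1172700 · T[10,4]:9*67284+118124=723680 · T[10,5]:9*22449+67284=269325 · T[10,6]:9*4536+22449=63273 · T[10,7]:9*546+4536=9450
[11] T[11,4]:10*723680+1172700=8409500 · T[11,5]:10*269325+723680=3416930 · T[11,6]:10*63273+269325=902055 · T[11,7]:10*9450+63273=157773
[12] T[12,5]:11*3416930+8409500=45995730 · T[12,6]:11*902055+3416930=13339535 · T[12,7]:11*157773+902055=2637558
[13] T[13,6]:12*13339535+45995730=206070150 · T[13,7]:12*2637558+13339535=44990231
Read c(13,6) = 206070150, c(13,7) = 44990231.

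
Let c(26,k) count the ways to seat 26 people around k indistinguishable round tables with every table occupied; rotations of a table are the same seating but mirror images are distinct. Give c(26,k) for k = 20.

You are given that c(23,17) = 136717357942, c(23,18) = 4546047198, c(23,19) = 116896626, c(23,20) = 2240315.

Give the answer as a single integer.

i=24: T(24,18)=136717357942+23·4546047198=241276443496 | T(24,19)=4546047198+23·116896626=7234669596 | T(24,20)=116896626+23·2240315=168423871
i=25: T(25,19)=241276443496+24·7234669596=414908513800 | T(25,20)=7234669596+24·168423871=11276842500
i=26: T(26,20)=414908513800+25·11276842500=696829576300
Read c(26,20) = 696829576300.

696829576300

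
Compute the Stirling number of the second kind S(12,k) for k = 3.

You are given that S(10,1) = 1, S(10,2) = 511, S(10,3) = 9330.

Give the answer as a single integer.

86526

row 11: T[11][2]=2·511+1=1023  T[11][3]=3·9330+511=28501
row 12: T[12][3]=3·28501+1023=86526
Read S(12,3) = 86526.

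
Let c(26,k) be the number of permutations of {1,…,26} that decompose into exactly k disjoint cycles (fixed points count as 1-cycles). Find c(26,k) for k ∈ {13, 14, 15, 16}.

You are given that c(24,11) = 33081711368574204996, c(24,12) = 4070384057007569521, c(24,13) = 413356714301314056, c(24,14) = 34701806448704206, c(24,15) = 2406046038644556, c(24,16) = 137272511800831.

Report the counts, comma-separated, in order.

i=25: T(25,12)=33081711368574204996+24·4070384057007569521=130770928736755873500 | T(25,13)=4070384057007569521+24·413356714301314056=13990945200239106865 | T(25,14)=413356714301314056+24·34701806448704206=1246200069070215000 | T(25,15)=34701806448704206+24·2406046038644556=92446911376173550 | T(25,16)=2406046038644556+24·137272511800831=5700586321864500
i=26: T(26,13)=130770928736755873500+25·13990945200239106865=480544558742733545125 | T(26,14)=13990945200239106865+25·1246200069070215000=45145946926994481865 | T(26,15)=1246200069070215000+25·92446911376173550=3557372853474553750 | T(26,16)=92446911376173550+25·5700586321864500=234961569422786050
Read c(26,13) = 480544558742733545125, c(26,14) = 45145946926994481865, c(26,15) = 3557372853474553750, c(26,16) = 234961569422786050.

480544558742733545125, 45145946926994481865, 3557372853474553750, 234961569422786050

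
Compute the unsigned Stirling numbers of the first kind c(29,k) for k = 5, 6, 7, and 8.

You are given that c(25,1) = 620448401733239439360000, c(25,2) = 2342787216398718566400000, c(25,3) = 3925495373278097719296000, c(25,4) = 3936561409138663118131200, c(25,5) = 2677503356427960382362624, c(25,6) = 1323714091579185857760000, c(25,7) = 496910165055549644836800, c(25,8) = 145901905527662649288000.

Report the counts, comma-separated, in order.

row 26: T[26][2]=25·2342787216398718566400000+620448401733239439360000=59190128811701203599360000  T[26][3]=25·3925495373278097719296000+2342787216398718566400000=100480171548351161548800000  T[26][4]=25·3936561409138663118131200+3925495373278097719296000=102339530601744675672576000  T[26][5]=25·2677503356427960382362624+3936561409138663118131200=70874145319837672677196800  T[26][6]=25·1323714091579185857760000+2677503356427960382362624=35770355645907606826362624  T[26][7]=25·496910165055549644836800+1323714091579185857760000=13746468217967926978680000  T[26][8]=25·145901905527662649288000+496910165055549644836800=4144457803247115877036800
row 27: T[27][3]=26·100480171548351161548800000+59190128811701203599360000=2671674589068831403868160000  T[27][4]=26·102339530601744675672576000+100480171548351161548800000=2761307967193712729035776000  T[27][5]=26·70874145319837672677196800+102339530601744675672576000=1945067308917524165279692800  T[27][6]=26·35770355645907606826362624+70874145319837672677196800=1000903392113435450162625024  T[27][7]=26·13746468217967926978680000+35770355645907606826362624=393178529313073708272042624  T[27][8]=26·4144457803247115877036800+13746468217967926978680000=121502371102392939781636800
row 28: T[28][4]=27·2761307967193712729035776000+2671674589068831403868160000=77226989703299075087834112000  T[28][5]=27·1945067308917524165279692800+2761307967193712729035776000=55278125307966865191587481600  T[28][6]=27·1000903392113435450162625024+1945067308917524165279692800=28969458895980281319670568448  T[28][7]=27·393178529313073708272042624+1000903392113435450162625024=11616723683566425573507775872  T[28][8]=27·121502371102392939781636800+393178529313073708272042624=3673742549077683082376236224
row 29: T[29][5]=28·55278125307966865191587481600+77226989703299075087834112000=1625014498326371300452283596800  T[29][6]=28·28969458895980281319670568448+55278125307966865191587481600=866422974395414742142363398144  T[29][7]=28·11616723683566425573507775872+28969458895980281319670568448=354237722035840197377888292864  T[29][8]=28·3673742549077683082376236224+11616723683566425573507775872=114481515057741551880042390144
Read c(29,5) = 1625014498326371300452283596800, c(29,6) = 866422974395414742142363398144, c(29,7) = 354237722035840197377888292864, c(29,8) = 114481515057741551880042390144.

1625014498326371300452283596800, 866422974395414742142363398144, 354237722035840197377888292864, 114481515057741551880042390144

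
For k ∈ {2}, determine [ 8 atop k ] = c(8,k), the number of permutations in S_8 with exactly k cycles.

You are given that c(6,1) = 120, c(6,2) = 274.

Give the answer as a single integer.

@7  (7,1):120·6+0→720, (7,2):274·6+120→1764
@8  (8,2):1764·7+720→13068
Read c(8,2) = 13068.

13068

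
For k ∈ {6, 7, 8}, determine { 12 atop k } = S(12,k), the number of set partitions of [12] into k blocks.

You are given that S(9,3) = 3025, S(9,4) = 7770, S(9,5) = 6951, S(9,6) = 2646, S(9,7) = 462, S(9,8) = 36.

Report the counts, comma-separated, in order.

1323652, 627396, 159027

r10: T_10,4=4×7770+3025=34105; T_10,5=5×6951+7770=42525; T_10,6=6×2646+6951=22827; T_10,7=7×462+2646=5880; T_10,8=8×36+462=750
r11: T_11,5=5×42525+34105=246730; T_11,6=6×22827+42525=179487; T_11,7=7×5880+22827=63987; T_11,8=8×750+5880=11880
r12: T_12,6=6×179487+246730=1323652; T_12,7=7×63987+179487=627396; T_12,8=8×11880+63987=159027
Read S(12,6) = 1323652, S(12,7) = 627396, S(12,8) = 159027.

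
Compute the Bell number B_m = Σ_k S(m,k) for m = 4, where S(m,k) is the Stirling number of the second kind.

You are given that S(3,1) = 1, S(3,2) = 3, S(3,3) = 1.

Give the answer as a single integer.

i=4: T(4,1)=0+1·1=1 | T(4,2)=1+2·3=7 | T(4,3)=3+3·1=6 | T(4,4)=1+4·0=1
B_4 = ΣS(4,k) = 1+7+6+1 = 15

15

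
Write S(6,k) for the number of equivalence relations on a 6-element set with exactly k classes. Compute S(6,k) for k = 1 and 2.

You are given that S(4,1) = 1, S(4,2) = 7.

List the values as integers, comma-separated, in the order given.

1, 31

[5] T[5,1]:1*1+0=1 · T[5,2]:2*7+1=15
[6] T[6,1]:1*1+0=1 · T[6,2]:2*15+1=31
Read S(6,1) = 1, S(6,2) = 31.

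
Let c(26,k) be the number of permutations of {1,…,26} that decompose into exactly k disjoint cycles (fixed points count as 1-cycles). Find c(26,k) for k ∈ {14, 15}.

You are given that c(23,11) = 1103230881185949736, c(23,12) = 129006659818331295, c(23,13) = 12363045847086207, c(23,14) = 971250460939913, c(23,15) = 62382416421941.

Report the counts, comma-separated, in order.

45145946926994481865, 3557372853474553750

r24: T_24,12=23×129006659818331295+1103230881185949736=4070384057007569521; T_24,13=23×12363045847086207+129006659818331295=413356714301314056; T_24,14=23×971250460939913+12363045847086207=34701806448704206; T_24,15=23×62382416421941+971250460939913=2406046038644556
r25: T_25,13=24×413356714301314056+4070384057007569521=13990945200239106865; T_25,14=24×34701806448704206+413356714301314056=1246200069070215000; T_25,15=24×2406046038644556+34701806448704206=92446911376173550
r26: T_26,14=25×1246200069070215000+13990945200239106865=45145946926994481865; T_26,15=25×92446911376173550+1246200069070215000=3557372853474553750
Read c(26,14) = 45145946926994481865, c(26,15) = 3557372853474553750.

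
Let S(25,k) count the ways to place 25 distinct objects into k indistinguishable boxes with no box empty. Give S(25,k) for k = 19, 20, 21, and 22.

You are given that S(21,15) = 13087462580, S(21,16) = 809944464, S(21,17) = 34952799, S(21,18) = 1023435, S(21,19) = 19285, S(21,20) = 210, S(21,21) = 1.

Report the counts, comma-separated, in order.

row 22: T[22][16]=16·809944464+13087462580=26046574004  T[22][17]=17·34952799+809944464=1404142047  T[22][18]=18·1023435+34952799=53374629  T[22][19]=19·19285+1023435=1389850  T[22][20]=20·210+19285=23485  T[22][21]=21·1+210=231  T[22][22]=22·0+1=1
row 23: T[23][17]=17·1404142047+26046574004=49916988803  T[23][18]=18·53374629+1404142047=2364885369  T[23][19]=19·1389850+53374629=79781779  T[23][20]=20·23485+1389850=1859550  T[23][21]=21·231+23485=28336  T[23][22]=22·1+231=253
row 24: T[24][18]=18·2364885369+49916988803=92484925445  T[24][19]=19·79781779+2364885369=3880739170  T[24][20]=20·1859550+79781779=116972779  T[24][21]=21·28336+1859550=2454606  T[24][22]=22·253+28336=33902
row 25: T[25][19]=19·3880739170+92484925445=166218969675  T[25][20]=20·116972779+3880739170=6220194750  T[25][21]=21·2454606+116972779=168519505  T[25][22]=22·33902+2454606=3200450
Read S(25,19) = 166218969675, S(25,20) = 6220194750, S(25,21) = 168519505, S(25,22) = 3200450.

166218969675, 6220194750, 168519505, 3200450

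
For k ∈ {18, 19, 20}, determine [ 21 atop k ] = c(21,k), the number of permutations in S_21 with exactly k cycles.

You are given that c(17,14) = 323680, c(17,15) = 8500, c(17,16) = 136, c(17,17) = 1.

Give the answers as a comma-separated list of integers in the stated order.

1256850, 20615, 210

row 18: T[18][15]=17·8500+323680=468180  T[18][16]=17·136+8500=10812  T[18][17]=17·1+136=153  T[18][18]=17·0+1=1
row 19: T[19][16]=18·10812+468180=662796  T[19][17]=18·153+10812=13566  T[19][18]=18·1+153=171  T[19][19]=18·0+1=1
row 20: T[20][17]=19·13566+662796=920550  T[20][18]=19·171+13566=16815  T[20][19]=19·1+171=190  T[20][20]=19·0+1=1
row 21: T[21][18]=20·16815+920550=1256850  T[21][19]=20·190+16815=20615  T[21][20]=20·1+190=210
Read c(21,18) = 1256850, c(21,19) = 20615, c(21,20) = 210.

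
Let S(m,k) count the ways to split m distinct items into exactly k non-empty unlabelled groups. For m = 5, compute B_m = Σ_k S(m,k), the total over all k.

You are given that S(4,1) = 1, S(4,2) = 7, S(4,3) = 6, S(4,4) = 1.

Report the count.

52

row 5: T[5][1]=1·1+0=1  T[5][2]=2·7+1=15  T[5][3]=3·6+7=25  T[5][4]=4·1+6=10  T[5][5]=5·0+1=1
B_5 = ΣS(5,k) = 1+15+25+10+1 = 52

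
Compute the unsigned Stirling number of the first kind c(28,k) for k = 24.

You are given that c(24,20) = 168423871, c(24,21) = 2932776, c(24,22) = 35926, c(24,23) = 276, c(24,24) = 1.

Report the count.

[25] T[25,21]:24*2932776+168423871=238810495 · T[25,22]:24*35926+2932776=3795000 · T[25,23]:24*276+35926=42550 · T[25,24]:24*1+276=300
[26] T[26,22]:25*3795000+238810495=333685495 · T[26,23]:25*42550+3795000=4858750 · T[26,24]:25*300+42550=50050
[27] T[27,23]:26*4858750+333685495=460012995 · T[27,24]:26*50050+4858750=6160050
[28] T[28,24]:27*6160050+460012995=626334345
Read c(28,24) = 626334345.

626334345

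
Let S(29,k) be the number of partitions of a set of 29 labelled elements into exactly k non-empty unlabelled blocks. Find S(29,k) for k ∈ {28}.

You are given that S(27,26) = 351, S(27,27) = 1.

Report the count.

406

i=28: T(28,27)=351+27·1=378 | T(28,28)=1+28·0=1
i=29: T(29,28)=378+28·1=406
Read S(29,28) = 406.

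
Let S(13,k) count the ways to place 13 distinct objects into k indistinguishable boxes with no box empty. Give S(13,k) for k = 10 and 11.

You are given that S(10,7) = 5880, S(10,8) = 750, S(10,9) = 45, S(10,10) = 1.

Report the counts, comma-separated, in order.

@11  (11,8):750·8+5880→11880, (11,9):45·9+750→1155, (11,10):1·10+45→55, (11,11):0·11+1→1
@12  (12,9):1155·9+11880→22275, (12,10):55·10+1155→1705, (12,11):1·11+55→66
@13  (13,10):1705·10+22275→39325, (13,11):66·11+1705→2431
Read S(13,10) = 39325, S(13,11) = 2431.

39325, 2431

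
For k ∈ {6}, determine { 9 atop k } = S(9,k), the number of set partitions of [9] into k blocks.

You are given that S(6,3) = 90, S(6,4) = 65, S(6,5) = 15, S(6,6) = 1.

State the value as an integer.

2646

[7] T[7,4]:4*65+90=350 · T[7,5]:5*15+65=140 · T[7,6]:6*1+15=21
[8] T[8,5]:5*140+350=1050 · T[8,6]:6*21+140=266
[9] T[9,6]:6*266+1050=2646
Read S(9,6) = 2646.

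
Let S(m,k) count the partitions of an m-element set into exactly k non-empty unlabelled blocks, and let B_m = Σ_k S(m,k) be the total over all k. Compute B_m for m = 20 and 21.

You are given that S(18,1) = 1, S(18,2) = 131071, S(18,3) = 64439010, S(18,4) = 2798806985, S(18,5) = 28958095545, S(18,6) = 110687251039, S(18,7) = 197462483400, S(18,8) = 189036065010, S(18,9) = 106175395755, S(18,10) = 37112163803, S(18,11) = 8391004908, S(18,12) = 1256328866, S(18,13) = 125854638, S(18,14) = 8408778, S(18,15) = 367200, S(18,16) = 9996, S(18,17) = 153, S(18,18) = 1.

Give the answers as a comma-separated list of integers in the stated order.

51724158235372, 474869816156751

r19: T_19,1=1×1+0=1; T_19,2=2×131071+1=262143; T_19,3=3×64439010+131071=193448101; T_19,4=4×2798806985+64439010=11259666950; T_19,5=5×28958095545+2798806985=147589284710; T_19,6=6×110687251039+28958095545=693081601779; T_19,7=7×197462483400+110687251039=1492924634839; T_19,8=8×189036065010+197462483400=1709751003480; T_19,9=9×106175395755+189036065010=1144614626805; T_19,10=10×37112163803+106175395755=477297033785; T_19,11=11×8391004908+37112163803=129413217791; T_19,12=12×1256328866+8391004908=23466951300; T_19,13=13×125854638+1256328866=2892439160; T_19,14=14×8408778+125854638=243577530; T_19,15=15×367200+8408778=13916778; T_19,16=16×9996+367200=527136; T_19,17=17×153+9996=12597; T_19,18=18×1+153=171; T_19,19=19×0+1=1
r20: T_20,1=1×1+0=1; T_20,2=2×262143+1=524287; T_20,3=3×193448101+262143=580606446; T_20,4=4×11259666950+193448101=45232115901; T_20,5=5×147589284710+11259666950=749206090500; T_20,6=6×693081601779+147589284710=4306078895384; T_20,7=7×1492924634839+693081601779=11143554045652; T_20,8=8×1709751003480+1492924634839=15170932662679; T_20,9=9×1144614626805+1709751003480=12011282644725; T_20,10=10×477297033785+1144614626805=5917584964655; T_20,11=11×129413217791+477297033785=1900842429486; T_20,12=12×23466951300+129413217791=411016633391; T_20,13=13×2892439160+23466951300=61068660380; T_20,14=14×243577530+2892439160=6302524580; T_20,15=15×13916778+243577530=452329200; T_20,16=16×527136+13916778=22350954; T_20,17=17×12597+527136=741285; T_20,18=18×171+12597=15675; T_20,19=19×1+171=190; T_20,20=20×0+1=1
r21: T_21,1=1×1+0=1; T_21,2=2×524287+1=1048575; T_21,3=3×580606446+524287=1742343625; T_21,4=4×45232115901+580606446=181509070050; T_21,5=5×749206090500+45232115901=3791262568401; T_21,6=6×4306078895384+749206090500=26585679462804; T_21,7=7×11143554045652+4306078895384=82310957214948; T_21,8=8×15170932662679+11143554045652=132511015347084; T_21,9=9×12011282644725+15170932662679=123272476465204; T_21,10=10×5917584964655+12011282644725=71187132291275; T_21,11=11×1900842429486+5917584964655=26826851689001; T_21,12=12×411016633391+1900842429486=6833042030178; T_21,13=13×61068660380+411016633391=1204909218331; T_21,14=14×6302524580+61068660380=149304004500; T_21,15=15×452329200+6302524580=13087462580; T_21,16=16×22350954+452329200=809944464; T_21,17=17×741285+22350954=34952799; T_21,18=18×15675+741285=1023435; T_21,19=19×190+15675=19285; T_21,20=20×1+190=210; T_21,21=21×0+1=1
B_20 = ΣS(20,k) = 1+524287+580606446+45232115901+749206090500+4306078895384+11143554045652+15170932662679+12011282644725+5917584964655+1900842429486+411016633391+61068660380+6302524580+452329200+22350954+741285+15675+190+1 = 51724158235372
B_21 = ΣS(21,k) = 1+1048575+1742343625+181509070050+3791262568401+26585679462804+82310957214948+132511015347084+123272476465204+71187132291275+26826851689001+6833042030178+1204909218331+149304004500+13087462580+809944464+34952799+1023435+19285+210+1 = 474869816156751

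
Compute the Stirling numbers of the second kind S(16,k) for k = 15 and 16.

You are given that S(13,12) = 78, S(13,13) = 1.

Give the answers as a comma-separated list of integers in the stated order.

120, 1

r14: T_14,13=13×1+78=91; T_14,14=14×0+1=1
r15: T_15,14=14×1+91=105; T_15,15=15×0+1=1
r16: T_16,15=15×1+105=120; T_16,16=16×0+1=1
Read S(16,15) = 120, S(16,16) = 1.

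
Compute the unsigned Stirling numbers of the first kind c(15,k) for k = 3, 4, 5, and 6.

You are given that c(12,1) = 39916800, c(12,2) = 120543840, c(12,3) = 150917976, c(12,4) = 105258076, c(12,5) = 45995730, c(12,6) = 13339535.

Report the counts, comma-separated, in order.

r13: T_13,1=12×39916800+0=479001600; T_13,2=12×120543840+39916800=1486442880; T_13,3=12×150917976+120543840=1931559552; T_13,4=12×105258076+150917976=1414014888; T_13,5=12×45995730+105258076=657206836; T_13,6=12×13339535+45995730=206070150
r14: T_14,2=13×1486442880+479001600=19802759040; T_14,3=13×1931559552+1486442880=26596717056; T_14,4=13×1414014888+1931559552=20313753096; T_14,5=13×657206836+1414014888=9957703756; T_14,6=13×206070150+657206836=3336118786
r15: T_15,3=14×26596717056+19802759040=392156797824; T_15,4=14×20313753096+26596717056=310989260400; T_15,5=14×9957703756+20313753096=159721605680; T_15,6=14×3336118786+9957703756=56663366760
Read c(15,3) = 392156797824, c(15,4) = 310989260400, c(15,5) = 159721605680, c(15,6) = 56663366760.

392156797824, 310989260400, 159721605680, 56663366760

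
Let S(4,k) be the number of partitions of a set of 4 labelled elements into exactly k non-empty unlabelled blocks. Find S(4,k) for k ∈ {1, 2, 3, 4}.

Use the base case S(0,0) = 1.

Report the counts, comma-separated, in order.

row 1: T[1][1]=1·0+1=1
row 2: T[2][1]=1·1+0=1  T[2][2]=2·0+1=1
row 3: T[3][1]=1·1+0=1  T[3][2]=2·1+1=3  T[3][3]=3·0+1=1
row 4: T[4][1]=1·1+0=1  T[4][2]=2·3+1=7  T[4][3]=3·1+3=6  T[4][4]=4·0+1=1
Read S(4,1) = 1, S(4,2) = 7, S(4,3) = 6, S(4,4) = 1.

1, 7, 6, 1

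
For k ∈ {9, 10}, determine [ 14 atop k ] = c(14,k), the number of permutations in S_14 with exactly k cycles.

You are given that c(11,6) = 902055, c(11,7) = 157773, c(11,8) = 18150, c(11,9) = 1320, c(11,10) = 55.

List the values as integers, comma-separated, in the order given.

i=12: T(12,7)=902055+11·157773=2637558 | T(12,8)=157773+11·18150=357423 | T(12,9)=18150+11·1320=32670 | T(12,10)=1320+11·55=1925
i=13: T(13,8)=2637558+12·357423=6926634 | T(13,9)=357423+12·32670=749463 | T(13,10)=32670+12·1925=55770
i=14: T(14,9)=6926634+13·749463=16669653 | T(14,10)=749463+13·55770=1474473
Read c(14,9) = 16669653, c(14,10) = 1474473.

16669653, 1474473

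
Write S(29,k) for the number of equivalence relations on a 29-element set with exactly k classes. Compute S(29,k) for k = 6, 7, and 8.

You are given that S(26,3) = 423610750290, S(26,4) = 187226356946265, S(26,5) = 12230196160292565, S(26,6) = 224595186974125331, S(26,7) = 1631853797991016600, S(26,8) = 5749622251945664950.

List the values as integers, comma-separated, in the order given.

r27: T_27,4=4×187226356946265+423610750290=749329038535350; T_27,5=5×12230196160292565+187226356946265=61338207158409090; T_27,6=6×224595186974125331+12230196160292565=1359801318005044551; T_27,7=7×1631853797991016600+224595186974125331=11647571772911241531; T_27,8=8×5749622251945664950+1631853797991016600=47628831813556336200
r28: T_28,5=5×61338207158409090+749329038535350=307440364830580800; T_28,6=6×1359801318005044551+61338207158409090=8220146115188676396; T_28,7=7×11647571772911241531+1359801318005044551=82892803728383735268; T_28,8=8×47628831813556336200+11647571772911241531=392678226281361931131
r29: T_29,6=6×8220146115188676396+307440364830580800=49628317055962639176; T_29,7=7×82892803728383735268+8220146115188676396=588469772213874823272; T_29,8=8×392678226281361931131+82892803728383735268=3224318613979279184316
Read S(29,6) = 49628317055962639176, S(29,7) = 588469772213874823272, S(29,8) = 3224318613979279184316.

49628317055962639176, 588469772213874823272, 3224318613979279184316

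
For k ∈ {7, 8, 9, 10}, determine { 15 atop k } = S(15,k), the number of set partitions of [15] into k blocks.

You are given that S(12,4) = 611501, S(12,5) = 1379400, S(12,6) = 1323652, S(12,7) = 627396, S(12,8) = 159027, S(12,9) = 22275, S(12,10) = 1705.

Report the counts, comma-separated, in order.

i=13: T(13,5)=611501+5·1379400=7508501 | T(13,6)=1379400+6·1323652=9321312 | T(13,7)=1323652+7·627396=5715424 | T(13,8)=627396+8·159027=1899612 | T(13,9)=159027+9·22275=359502 | T(13,10)=22275+10·1705=39325
i=14: T(14,6)=7508501+6·9321312=63436373 | T(14,7)=9321312+7·5715424=49329280 | T(14,8)=5715424+8·1899612=20912320 | T(14,9)=1899612+9·359502=5135130 | T(14,10)=359502+10·39325=752752
i=15: T(15,7)=63436373+7·49329280=408741333 | T(15,8)=49329280+8·20912320=216627840 | T(15,9)=20912320+9·5135130=67128490 | T(15,10)=5135130+10·752752=12662650
Read S(15,7) = 408741333, S(15,8) = 216627840, S(15,9) = 67128490, S(15,10) = 12662650.

408741333, 216627840, 67128490, 12662650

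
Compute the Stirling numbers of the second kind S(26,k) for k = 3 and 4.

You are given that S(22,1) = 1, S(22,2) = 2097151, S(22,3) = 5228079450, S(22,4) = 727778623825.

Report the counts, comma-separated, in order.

423610750290, 187226356946265

i=23: T(23,1)=0+1·1=1 | T(23,2)=1+2·2097151=4194303 | T(23,3)=2097151+3·5228079450=15686335501 | T(23,4)=5228079450+4·727778623825=2916342574750
i=24: T(24,1)=0+1·1=1 | T(24,2)=1+2·4194303=8388607 | T(24,3)=4194303+3·15686335501=47063200806 | T(24,4)=15686335501+4·2916342574750=11681056634501
i=25: T(25,2)=1+2·8388607=16777215 | T(25,3)=8388607+3·47063200806=141197991025 | T(25,4)=47063200806+4·11681056634501=46771289738810
i=26: T(26,3)=16777215+3·141197991025=423610750290 | T(26,4)=141197991025+4·46771289738810=187226356946265
Read S(26,3) = 423610750290, S(26,4) = 187226356946265.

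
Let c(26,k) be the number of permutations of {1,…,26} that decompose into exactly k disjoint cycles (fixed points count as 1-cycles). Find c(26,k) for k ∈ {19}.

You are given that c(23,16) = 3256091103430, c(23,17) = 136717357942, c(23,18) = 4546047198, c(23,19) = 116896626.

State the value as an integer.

22563937825000

r24: T_24,17=23×136717357942+3256091103430=6400590336096; T_24,18=23×4546047198+136717357942=241276443496; T_24,19=23×116896626+4546047198=7234669596
r25: T_25,18=24×241276443496+6400590336096=12191224980000; T_25,19=24×7234669596+241276443496=414908513800
r26: T_26,19=25×414908513800+12191224980000=22563937825000
Read c(26,19) = 22563937825000.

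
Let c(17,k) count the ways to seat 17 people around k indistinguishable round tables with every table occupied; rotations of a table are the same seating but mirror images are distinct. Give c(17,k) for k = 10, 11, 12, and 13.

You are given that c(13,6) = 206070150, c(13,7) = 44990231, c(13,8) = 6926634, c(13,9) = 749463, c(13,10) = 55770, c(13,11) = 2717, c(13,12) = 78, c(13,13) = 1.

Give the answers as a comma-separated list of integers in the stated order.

r14: T_14,7=13×44990231+206070150=790943153; T_14,8=13×6926634+44990231=135036473; T_14,9=13×749463+6926634=16669653; T_14,10=13×55770+749463=1474473; T_14,11=13×2717+55770=91091; T_14,12=13×78+2717=3731; T_14,13=13×1+78=91
r15: T_15,8=14×135036473+790943153=2681453775; T_15,9=14×16669653+135036473=368411615; T_15,10=14×1474473+16669653=37312275; T_15,11=14×91091+1474473=2749747; T_15,12=14×3731+91091=143325; T_15,13=14×91+3731=5005
r16: T_16,9=15×368411615+2681453775=8207628000; T_16,10=15×37312275+368411615=928095740; T_16,11=15×2749747+37312275=78558480; T_16,12=15×143325+2749747=4899622; T_16,13=15×5005+143325=218400
r17: T_17,10=16×928095740+8207628000=23057159840; T_17,11=16×78558480+928095740=2185031420; T_17,12=16×4899622+78558480=156952432; T_17,13=16×218400+4899622=8394022
Read c(17,10) = 23057159840, c(17,11) = 2185031420, c(17,12) = 156952432, c(17,13) = 8394022.

23057159840, 2185031420, 156952432, 8394022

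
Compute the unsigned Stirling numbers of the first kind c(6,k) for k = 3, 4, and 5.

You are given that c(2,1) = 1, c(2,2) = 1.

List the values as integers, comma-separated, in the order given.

225, 85, 15

[3] T[3,1]:2*1+0=2 · T[3,2]:2*1+1=3 · T[3,3]:2*0+1=1
[4] T[4,1]:3*2+0=6 · T[4,2]:3*3+2=11 · T[4,3]:3*1+3=6 · T[4,4]:3*0+1=1
[5] T[5,2]:4*11+6=50 · T[5,3]:4*6+11=35 · T[5,4]:4*1+6=10 · T[5,5]:4*0+1=1
[6] T[6,3]:5*35+50=225 · T[6,4]:5*10+35=85 · T[6,5]:5*1+10=15
Read c(6,3) = 225, c(6,4) = 85, c(6,5) = 15.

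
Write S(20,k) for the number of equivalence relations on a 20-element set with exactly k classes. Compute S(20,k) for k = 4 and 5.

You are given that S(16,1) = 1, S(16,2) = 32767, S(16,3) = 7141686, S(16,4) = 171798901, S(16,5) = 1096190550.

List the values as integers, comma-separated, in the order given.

r17: T_17,1=1×1+0=1; T_17,2=2×32767+1=65535; T_17,3=3×7141686+32767=21457825; T_17,4=4×171798901+7141686=694337290; T_17,5=5×1096190550+171798901=5652751651
r18: T_18,2=2×65535+1=131071; T_18,3=3×21457825+65535=64439010; T_18,4=4×694337290+21457825=2798806985; T_18,5=5×5652751651+694337290=28958095545
r19: T_19,3=3×64439010+131071=193448101; T_19,4=4×2798806985+64439010=11259666950; T_19,5=5×28958095545+2798806985=147589284710
r20: T_20,4=4×11259666950+193448101=45232115901; T_20,5=5×147589284710+11259666950=749206090500
Read S(20,4) = 45232115901, S(20,5) = 749206090500.

45232115901, 749206090500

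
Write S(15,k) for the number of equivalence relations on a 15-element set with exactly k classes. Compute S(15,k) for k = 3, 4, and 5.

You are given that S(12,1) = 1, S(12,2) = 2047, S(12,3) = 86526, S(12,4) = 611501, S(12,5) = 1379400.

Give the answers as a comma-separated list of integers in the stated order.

2375101, 42355950, 210766920

[13] T[13,1]:1*1+0=1 · T[13,2]:2*2047+1=4095 · T[13,3]:3*86526+2047=261625 · T[13,4]:4*611501+86526=2532530 · T[13,5]:5*1379400+611501=7508501
[14] T[14,2]:2*4095+1=8191 · T[14,3]:3*261625+4095=788970 · T[14,4]:4*2532530+261625=10391745 · T[14,5]:5*7508501+2532530=40075035
[15] T[15,3]:3*788970+8191=2375101 · T[15,4]:4*10391745+788970=42355950 · T[15,5]:5*40075035+10391745=210766920
Read S(15,3) = 2375101, S(15,4) = 42355950, S(15,5) = 210766920.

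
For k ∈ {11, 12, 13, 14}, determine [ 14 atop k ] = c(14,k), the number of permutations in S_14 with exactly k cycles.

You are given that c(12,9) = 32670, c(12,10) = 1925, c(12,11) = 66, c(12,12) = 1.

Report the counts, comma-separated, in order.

@13  (13,10):1925·12+32670→55770, (13,11):66·12+1925→2717, (13,12):1·12+66→78, (13,13):0·12+1→1
@14  (14,11):2717·13+55770→91091, (14,12):78·13+2717→3731, (14,13):1·13+78→91, (14,14):0·13+1→1
Read c(14,11) = 91091, c(14,12) = 3731, c(14,13) = 91, c(14,14) = 1.

91091, 3731, 91, 1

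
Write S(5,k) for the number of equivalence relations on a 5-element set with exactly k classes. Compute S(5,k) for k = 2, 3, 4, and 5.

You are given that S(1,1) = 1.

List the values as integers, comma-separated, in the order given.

15, 25, 10, 1

row 2: T[2][1]=1·1+0=1  T[2][2]=2·0+1=1
row 3: T[3][1]=1·1+0=1  T[3][2]=2·1+1=3  T[3][3]=3·0+1=1
row 4: T[4][1]=1·1+0=1  T[4][2]=2·3+1=7  T[4][3]=3·1+3=6  T[4][4]=4·0+1=1
row 5: T[5][2]=2·7+1=15  T[5][3]=3·6+7=25  T[5][4]=4·1+6=10  T[5][5]=5·0+1=1
Read S(5,2) = 15, S(5,3) = 25, S(5,4) = 10, S(5,5) = 1.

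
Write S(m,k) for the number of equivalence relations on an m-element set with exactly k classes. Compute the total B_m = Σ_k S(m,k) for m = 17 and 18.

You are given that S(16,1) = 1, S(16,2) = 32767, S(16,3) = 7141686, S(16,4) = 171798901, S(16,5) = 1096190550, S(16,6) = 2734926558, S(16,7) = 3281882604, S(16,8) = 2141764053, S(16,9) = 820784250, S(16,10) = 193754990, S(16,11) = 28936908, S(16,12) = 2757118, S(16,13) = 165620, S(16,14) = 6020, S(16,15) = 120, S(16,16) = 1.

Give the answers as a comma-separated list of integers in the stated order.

row 17: T[17][1]=1·1+0=1  T[17][2]=2·32767+1=65535  T[17][3]=3·7141686+32767=21457825  T[17][4]=4·171798901+7141686=694337290  T[17][5]=5·1096190550+171798901=5652751651  T[17][6]=6·2734926558+1096190550=17505749898  T[17][7]=7·3281882604+2734926558=25708104786  T[17][8]=8·2141764053+3281882604=20415995028  T[17][9]=9·820784250+2141764053=9528822303  T[17][10]=10·193754990+820784250=2758334150  T[17][11]=11·28936908+193754990=512060978  T[17][12]=12·2757118+28936908=62022324  T[17][13]=13·165620+2757118=4910178  T[17][14]=14·6020+165620=249900  T[17][15]=15·120+6020=7820  T[17][16]=16·1+120=136  T[17][17]=17·0+1=1
row 18: T[18][1]=1·1+0=1  T[18][2]=2·65535+1=131071  T[18][3]=3·21457825+65535=64439010  T[18][4]=4·694337290+21457825=2798806985  T[18][5]=5·5652751651+694337290=28958095545  T[18][6]=6·17505749898+5652751651=110687251039  T[18][7]=7·25708104786+17505749898=197462483400  T[18][8]=8·20415995028+25708104786=189036065010  T[18][9]=9·9528822303+20415995028=106175395755  T[18][10]=10·2758334150+9528822303=37112163803  T[18][11]=11·512060978+2758334150=8391004908  T[18][12]=12·62022324+512060978=1256328866  T[18][13]=13·4910178+62022324=125854638  T[18][14]=14·249900+4910178=8408778  T[18][15]=15·7820+249900=367200  T[18][16]=16·136+7820=9996  T[18][17]=17·1+136=153  T[18][18]=18·0+1=1
B_17 = ΣS(17,k) = 1+65535+21457825+694337290+5652751651+17505749898+25708104786+20415995028+9528822303+2758334150+512060978+62022324+4910178+249900+7820+136+1 = 82864869804
B_18 = ΣS(18,k) = 1+131071+64439010+2798806985+28958095545+110687251039+197462483400+189036065010+106175395755+37112163803+8391004908+1256328866+125854638+8408778+367200+9996+153+1 = 682076806159

82864869804, 682076806159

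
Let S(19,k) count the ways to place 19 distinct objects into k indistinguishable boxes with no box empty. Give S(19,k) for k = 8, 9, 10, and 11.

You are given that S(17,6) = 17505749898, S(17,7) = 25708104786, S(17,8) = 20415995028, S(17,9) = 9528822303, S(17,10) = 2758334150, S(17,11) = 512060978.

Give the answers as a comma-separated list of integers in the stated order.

row 18: T[18][7]=7·25708104786+17505749898=197462483400  T[18][8]=8·20415995028+25708104786=189036065010  T[18][9]=9·9528822303+20415995028=106175395755  T[18][10]=10·2758334150+9528822303=37112163803  T[18][11]=11·512060978+2758334150=8391004908
row 19: T[19][8]=8·189036065010+197462483400=1709751003480  T[19][9]=9·106175395755+189036065010=1144614626805  T[19][10]=10·37112163803+106175395755=477297033785  T[19][11]=11·8391004908+37112163803=129413217791
Read S(19,8) = 1709751003480, S(19,9) = 1144614626805, S(19,10) = 477297033785, S(19,11) = 129413217791.

1709751003480, 1144614626805, 477297033785, 129413217791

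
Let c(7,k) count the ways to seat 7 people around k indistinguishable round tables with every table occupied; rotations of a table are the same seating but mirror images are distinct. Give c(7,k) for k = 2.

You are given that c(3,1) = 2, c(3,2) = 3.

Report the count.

1764

row 4: T[4][1]=3·2+0=6  T[4][2]=3·3+2=11
row 5: T[5][1]=4·6+0=24  T[5][2]=4·11+6=50
row 6: T[6][1]=5·24+0=120  T[6][2]=5·50+24=274
row 7: T[7][2]=6·274+120=1764
Read c(7,2) = 1764.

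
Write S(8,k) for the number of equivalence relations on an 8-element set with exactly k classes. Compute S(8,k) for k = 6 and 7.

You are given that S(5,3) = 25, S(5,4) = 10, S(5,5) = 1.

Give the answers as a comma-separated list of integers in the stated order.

266, 28

r6: T_6,4=4×10+25=65; T_6,5=5×1+10=15; T_6,6=6×0+1=1
r7: T_7,5=5×15+65=140; T_7,6=6×1+15=21; T_7,7=7×0+1=1
r8: T_8,6=6×21+140=266; T_8,7=7×1+21=28
Read S(8,6) = 266, S(8,7) = 28.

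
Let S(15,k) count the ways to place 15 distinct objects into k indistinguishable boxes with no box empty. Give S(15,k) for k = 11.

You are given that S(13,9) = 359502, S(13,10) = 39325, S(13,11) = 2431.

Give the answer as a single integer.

i=14: T(14,10)=359502+10·39325=752752 | T(14,11)=39325+11·2431=66066
i=15: T(15,11)=752752+11·66066=1479478
Read S(15,11) = 1479478.

1479478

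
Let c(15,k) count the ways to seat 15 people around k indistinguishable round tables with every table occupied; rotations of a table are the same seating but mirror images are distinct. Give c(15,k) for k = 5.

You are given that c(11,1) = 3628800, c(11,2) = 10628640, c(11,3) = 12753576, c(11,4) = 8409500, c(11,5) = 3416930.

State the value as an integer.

159721605680

row 12: T[12][2]=11·10628640+3628800=120543840  T[12][3]=11·12753576+10628640=150917976  T[12][4]=11·8409500+12753576=105258076  T[12][5]=11·3416930+8409500=45995730
row 13: T[13][3]=12·150917976+120543840=1931559552  T[13][4]=12·105258076+150917976=1414014888  T[13][5]=12·45995730+105258076=657206836
row 14: T[14][4]=13·1414014888+1931559552=20313753096  T[14][5]=13·657206836+1414014888=9957703756
row 15: T[15][5]=14·9957703756+20313753096=159721605680
Read c(15,5) = 159721605680.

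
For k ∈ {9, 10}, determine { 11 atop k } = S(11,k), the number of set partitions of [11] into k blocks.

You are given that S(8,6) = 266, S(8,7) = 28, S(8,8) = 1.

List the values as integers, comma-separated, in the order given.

1155, 55

@9  (9,7):28·7+266→462, (9,8):1·8+28→36, (9,9):0·9+1→1
@10  (10,8):36·8+462→750, (10,9):1·9+36→45, (10,10):0·10+1→1
@11  (11,9):45·9+750→1155, (11,10):1·10+45→55
Read S(11,9) = 1155, S(11,10) = 55.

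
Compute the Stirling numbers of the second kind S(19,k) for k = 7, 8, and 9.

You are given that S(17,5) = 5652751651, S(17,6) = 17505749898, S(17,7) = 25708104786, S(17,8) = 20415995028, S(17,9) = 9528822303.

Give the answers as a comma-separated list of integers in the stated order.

r18: T_18,6=6×17505749898+5652751651=110687251039; T_18,7=7×25708104786+17505749898=197462483400; T_18,8=8×20415995028+25708104786=189036065010; T_18,9=9×9528822303+20415995028=106175395755
r19: T_19,7=7×197462483400+110687251039=1492924634839; T_19,8=8×189036065010+197462483400=1709751003480; T_19,9=9×106175395755+189036065010=1144614626805
Read S(19,7) = 1492924634839, S(19,8) = 1709751003480, S(19,9) = 1144614626805.

1492924634839, 1709751003480, 1144614626805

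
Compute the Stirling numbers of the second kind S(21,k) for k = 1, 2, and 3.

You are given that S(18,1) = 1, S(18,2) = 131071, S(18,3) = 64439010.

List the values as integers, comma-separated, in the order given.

1, 1048575, 1742343625

[19] T[19,1]:1*1+0=1 · T[19,2]:2*131071+1=262143 · T[19,3]:3*64439010+131071=193448101
[20] T[20,1]:1*1+0=1 · T[20,2]:2*262143+1=524287 · T[20,3]:3*193448101+262143=580606446
[21] T[21,1]:1*1+0=1 · T[21,2]:2*524287+1=1048575 · T[21,3]:3*580606446+524287=1742343625
Read S(21,1) = 1, S(21,2) = 1048575, S(21,3) = 1742343625.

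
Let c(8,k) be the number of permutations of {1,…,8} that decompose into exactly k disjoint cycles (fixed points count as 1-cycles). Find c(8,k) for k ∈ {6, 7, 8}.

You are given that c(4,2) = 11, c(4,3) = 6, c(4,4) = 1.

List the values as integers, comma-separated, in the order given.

322, 28, 1

row 5: T[5][3]=4·6+11=35  T[5][4]=4·1+6=10  T[5][5]=4·0+1=1
row 6: T[6][4]=5·10+35=85  T[6][5]=5·1+10=15  T[6][6]=5·0+1=1
row 7: T[7][5]=6·15+85=175  T[7][6]=6·1+15=21  T[7][7]=6·0+1=1
row 8: T[8][6]=7·21+175=322  T[8][7]=7·1+21=28  T[8][8]=7·0+1=1
Read c(8,6) = 322, c(8,7) = 28, c(8,8) = 1.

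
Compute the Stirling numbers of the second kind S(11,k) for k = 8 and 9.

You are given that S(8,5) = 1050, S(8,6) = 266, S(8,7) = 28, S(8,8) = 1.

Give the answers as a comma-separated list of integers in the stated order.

11880, 1155

i=9: T(9,6)=1050+6·266=2646 | T(9,7)=266+7·28=462 | T(9,8)=28+8·1=36 | T(9,9)=1+9·0=1
i=10: T(10,7)=2646+7·462=5880 | T(10,8)=462+8·36=750 | T(10,9)=36+9·1=45
i=11: T(11,8)=5880+8·750=11880 | T(11,9)=750+9·45=1155
Read S(11,8) = 11880, S(11,9) = 1155.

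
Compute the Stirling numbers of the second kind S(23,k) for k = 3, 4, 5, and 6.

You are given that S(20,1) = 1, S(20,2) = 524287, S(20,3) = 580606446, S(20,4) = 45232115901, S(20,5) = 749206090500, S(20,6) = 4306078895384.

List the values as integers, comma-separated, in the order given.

i=21: T(21,1)=0+1·1=1 | T(21,2)=1+2·524287=1048575 | T(21,3)=524287+3·580606446=1742343625 | T(21,4)=580606446+4·45232115901=181509070050 | T(21,5)=45232115901+5·749206090500=3791262568401 | T(21,6)=749206090500+6·4306078895384=26585679462804
i=22: T(22,2)=1+2·1048575=2097151 | T(22,3)=1048575+3·1742343625=5228079450 | T(22,4)=1742343625+4·181509070050=727778623825 | T(22,5)=181509070050+5·3791262568401=19137821912055 | T(22,6)=3791262568401+6·26585679462804=163305339345225
i=23: T(23,3)=2097151+3·5228079450=15686335501 | T(23,4)=5228079450+4·727778623825=2916342574750 | T(23,5)=727778623825+5·19137821912055=96416888184100 | T(23,6)=19137821912055+6·163305339345225=998969857983405
Read S(23,3) = 15686335501, S(23,4) = 2916342574750, S(23,5) = 96416888184100, S(23,6) = 998969857983405.

15686335501, 2916342574750, 96416888184100, 998969857983405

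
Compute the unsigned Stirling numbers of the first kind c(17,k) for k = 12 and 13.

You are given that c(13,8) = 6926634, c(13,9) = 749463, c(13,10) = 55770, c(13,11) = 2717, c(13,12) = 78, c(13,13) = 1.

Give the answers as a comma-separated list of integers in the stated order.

156952432, 8394022

@14  (14,9):749463·13+6926634→16669653, (14,10):55770·13+749463→1474473, (14,11):2717·13+55770→91091, (14,12):78·13+2717→3731, (14,13):1·13+78→91
@15  (15,10):1474473·14+16669653→37312275, (15,11):91091·14+1474473→2749747, (15,12):3731·14+91091→143325, (15,13):91·14+3731→5005
@16  (16,11):2749747·15+37312275→78558480, (16,12):143325·15+2749747→4899622, (16,13):5005·15+143325→218400
@17  (17,12):4899622·16+78558480→156952432, (17,13):218400·16+4899622→8394022
Read c(17,12) = 156952432, c(17,13) = 8394022.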